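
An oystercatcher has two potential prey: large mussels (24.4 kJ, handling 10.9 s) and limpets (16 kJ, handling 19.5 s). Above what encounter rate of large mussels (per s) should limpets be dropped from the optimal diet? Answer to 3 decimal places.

0.053 per s

At the threshold, the rate on large mussels alone equals the profitability of limpets: λ·24.4/(1 + λ·10.9) = 16/19.5 = 0.8205.
Rearranging, λ(24.4 − 0.8205×10.9) = 0.8205, so λ = 0.8205/15.46 = 0.05309 per s.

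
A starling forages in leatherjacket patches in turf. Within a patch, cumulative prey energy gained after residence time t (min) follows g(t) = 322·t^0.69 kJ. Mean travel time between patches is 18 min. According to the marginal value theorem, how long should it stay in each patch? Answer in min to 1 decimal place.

Optimal t* satisfies g'(t*) = g(t*)/(T + t*).
g'(t) = 0.69·322·t^-0.31. Setting 0.69·322·t^-0.31 = 322·t^0.69/(18+t) gives 0.69(18+t) = t, so 0.31·t = 0.69×18.
t* = 0.69×18/0.31 = 40.06 min.

40.1 min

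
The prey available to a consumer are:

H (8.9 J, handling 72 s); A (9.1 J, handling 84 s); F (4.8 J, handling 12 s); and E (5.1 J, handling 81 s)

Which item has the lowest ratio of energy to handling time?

Profitability E/h (J/s): H = 8.9/72 = 0.124, A = 9.1/84 = 0.108, F = 4.8/12 = 0.4, E = 5.1/81 = 0.063.
Ranked: F > H > A > E.

E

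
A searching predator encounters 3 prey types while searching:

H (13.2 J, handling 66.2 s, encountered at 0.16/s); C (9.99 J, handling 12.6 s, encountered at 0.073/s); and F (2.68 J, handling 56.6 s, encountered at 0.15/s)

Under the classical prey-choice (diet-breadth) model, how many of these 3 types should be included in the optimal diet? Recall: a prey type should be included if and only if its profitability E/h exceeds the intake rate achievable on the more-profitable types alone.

Profitabilities (E/h, J/s): C 0.793, H 0.199, F 0.0473. Add prey in this order while the next type's profitability exceeds the intake rate on those already taken.
Rate on top 1: 0.3799. H: 0.199 < 0.3799 → exclude; stop.
Optimal diet: C — 1 of 3 types.

1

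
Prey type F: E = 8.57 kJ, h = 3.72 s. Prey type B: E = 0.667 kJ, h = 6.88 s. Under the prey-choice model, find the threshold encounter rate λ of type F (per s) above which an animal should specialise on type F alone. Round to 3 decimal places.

0.012 per s

At the threshold, the rate on type F alone equals the profitability of type B: λ·8.57/(1 + λ·3.72) = 0.667/6.88 = 0.09695.
Rearranging, λ(8.57 − 0.09695×3.72) = 0.09695, so λ = 0.09695/8.209 = 0.01181 per s.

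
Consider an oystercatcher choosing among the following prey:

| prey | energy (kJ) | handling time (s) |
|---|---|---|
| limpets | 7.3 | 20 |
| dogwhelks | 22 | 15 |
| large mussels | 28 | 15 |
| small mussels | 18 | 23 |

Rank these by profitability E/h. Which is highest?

large mussels

In descending order of E/h:
large mussels: 28/15 = 1.87 kJ/s
dogwhelks: 22/15 = 1.47 kJ/s
small mussels: 18/23 = 0.783 kJ/s
limpets: 7.3/20 = 0.365 kJ/s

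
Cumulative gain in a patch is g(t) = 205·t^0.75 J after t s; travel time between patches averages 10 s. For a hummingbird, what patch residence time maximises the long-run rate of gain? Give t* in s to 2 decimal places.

30.00 s

By the marginal value theorem, leave when the instantaneous gain rate g'(t) equals the habitat-wide average g(t)/(T + t).
g'(t) = 0.75·205·t^-0.25. Setting 0.75·205·t^-0.25 = 205·t^0.75/(10+t) gives 0.75(10+t) = t, so 0.25·t = 0.75×10.
t* = 0.75×10/0.25 = 30 s.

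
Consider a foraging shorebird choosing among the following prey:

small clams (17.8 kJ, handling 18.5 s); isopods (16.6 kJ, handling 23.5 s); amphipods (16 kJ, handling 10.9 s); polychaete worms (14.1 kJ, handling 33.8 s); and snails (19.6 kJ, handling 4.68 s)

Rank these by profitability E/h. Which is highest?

snails

Profitability E/h (kJ/s): small clams = 17.8/18.5 = 0.962, isopods = 16.6/23.5 = 0.706, amphipods = 16/10.9 = 1.47, polychaete worms = 14.1/33.8 = 0.417, snails = 19.6/4.68 = 4.19.
Ranked: snails > amphipods > small clams > isopods > polychaete worms.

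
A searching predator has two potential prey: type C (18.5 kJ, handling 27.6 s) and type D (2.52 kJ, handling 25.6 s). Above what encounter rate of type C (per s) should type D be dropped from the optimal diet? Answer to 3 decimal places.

0.006 per s

Drop type D once their profitability E₂/h₂ falls below the rate achievable on type C alone: E₂/h₂ = λE₁/(1 + λh₁).
Solve for λ: λE₁h₂ = E₂(1 + λh₁) → λ(E₁h₂ − E₂h₁) = E₂ → λ = E₂/(E₁h₂ − E₂h₁).
λ = 2.52/(18.5×25.6 − 2.52×27.6) = 2.52/404 = 0.006237 per s.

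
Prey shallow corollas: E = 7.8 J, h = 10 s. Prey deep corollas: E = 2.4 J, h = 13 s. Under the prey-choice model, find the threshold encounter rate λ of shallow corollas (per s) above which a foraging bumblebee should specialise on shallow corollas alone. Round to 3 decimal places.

Drop deep corollas once their profitability E₂/h₂ falls below the rate achievable on shallow corollas alone: E₂/h₂ = λE₁/(1 + λh₁).
Solve for λ: λE₁h₂ = E₂(1 + λh₁) → λ(E₁h₂ − E₂h₁) = E₂ → λ = E₂/(E₁h₂ − E₂h₁).
λ = 2.4/(7.8×13 − 2.4×10) = 2.4/77.4 = 0.03101 per s.

0.031 per s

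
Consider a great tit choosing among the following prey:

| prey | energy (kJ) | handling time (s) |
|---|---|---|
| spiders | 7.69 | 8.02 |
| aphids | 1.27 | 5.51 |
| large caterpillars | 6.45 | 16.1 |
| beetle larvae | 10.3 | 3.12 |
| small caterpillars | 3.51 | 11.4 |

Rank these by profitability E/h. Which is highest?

Profitability E/h (kJ/s): spiders = 7.69/8.02 = 0.959, aphids = 1.27/5.51 = 0.23, large caterpillars = 6.45/16.1 = 0.401, beetle larvae = 10.3/3.12 = 3.3, small caterpillars = 3.51/11.4 = 0.308.
Ranked: beetle larvae > spiders > large caterpillars > small caterpillars > aphids.

beetle larvae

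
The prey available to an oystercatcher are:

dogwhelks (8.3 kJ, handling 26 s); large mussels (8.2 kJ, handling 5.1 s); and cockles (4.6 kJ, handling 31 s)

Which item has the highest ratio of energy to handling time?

Profitability E/h (kJ/s): dogwhelks = 8.3/26 = 0.319, large mussels = 8.2/5.1 = 1.61, cockles = 4.6/31 = 0.148.
Ranked: large mussels > dogwhelks > cockles.

large mussels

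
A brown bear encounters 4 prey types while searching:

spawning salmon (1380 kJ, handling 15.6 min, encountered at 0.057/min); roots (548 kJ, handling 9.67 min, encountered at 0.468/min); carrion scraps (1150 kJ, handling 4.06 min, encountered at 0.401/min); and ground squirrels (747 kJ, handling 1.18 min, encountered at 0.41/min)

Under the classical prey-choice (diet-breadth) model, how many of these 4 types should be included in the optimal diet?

2

Profitabilities (E/h, kJ/min): ground squirrels 633, carrion scraps 283, spawning salmon 88.5, roots 56.7. Add prey in this order while the next type's profitability exceeds the intake rate on those already taken.
Rate on top 1: 206.4. carrion scraps: 283 > 206.4 → include.
Rate on top 2: 246.6. spawning salmon: 88.5 < 246.6 → exclude; stop.
Optimal diet: ground squirrels, carrion scraps — 2 of 4 types.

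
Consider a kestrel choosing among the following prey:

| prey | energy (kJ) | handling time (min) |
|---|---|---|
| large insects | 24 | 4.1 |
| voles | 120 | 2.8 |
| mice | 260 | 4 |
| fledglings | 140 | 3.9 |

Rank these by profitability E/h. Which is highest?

mice

In descending order of E/h:
mice: 260/4 = 65 kJ/min
voles: 120/2.8 = 42.9 kJ/min
fledglings: 140/3.9 = 35.9 kJ/min
large insects: 24/4.1 = 5.85 kJ/min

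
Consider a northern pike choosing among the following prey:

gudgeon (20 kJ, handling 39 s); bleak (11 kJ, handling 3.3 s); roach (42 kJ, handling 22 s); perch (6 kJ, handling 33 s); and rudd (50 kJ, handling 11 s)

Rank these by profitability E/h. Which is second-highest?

bleak

In descending order of E/h:
rudd: 50/11 = 4.55 kJ/s
bleak: 11/3.3 = 3.33 kJ/s
roach: 42/22 = 1.91 kJ/s
gudgeon: 20/39 = 0.513 kJ/s
perch: 6/33 = 0.182 kJ/s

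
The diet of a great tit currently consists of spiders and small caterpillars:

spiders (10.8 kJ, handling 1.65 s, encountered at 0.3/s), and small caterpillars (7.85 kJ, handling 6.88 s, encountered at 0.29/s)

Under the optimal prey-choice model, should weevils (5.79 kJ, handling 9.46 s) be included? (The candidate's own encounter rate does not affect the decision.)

Current rate: (0.3×10.8 + 0.29×7.85)/(1 + 0.3×1.65 + 0.29×6.88) = 1.581 kJ/s.
weevils: E/h = 5.79/9.46 = 0.6121 kJ/s.
0.6121 < 1.581, so adding weevils would lower the average — exclude it.

No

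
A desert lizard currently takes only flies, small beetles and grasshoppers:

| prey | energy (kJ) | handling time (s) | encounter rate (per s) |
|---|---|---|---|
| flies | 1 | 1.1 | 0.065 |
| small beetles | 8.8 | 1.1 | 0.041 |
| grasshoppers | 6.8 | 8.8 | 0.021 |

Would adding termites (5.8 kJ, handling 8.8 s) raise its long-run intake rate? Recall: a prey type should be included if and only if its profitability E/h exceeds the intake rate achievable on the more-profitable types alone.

Yes

Intake rate on the current diet: R = (0.065×1 + 0.041×8.8 + 0.021×6.8) / (1 + 0.065×1.1 + 0.041×1.1 + 0.021×8.8) = 0.5686/1.301 = 0.4369 kJ/s.
termites: E/h = 5.8/8.8 = 0.6591 kJ/s.
0.6591 > 0.4369, so adding termites raises the average — include it.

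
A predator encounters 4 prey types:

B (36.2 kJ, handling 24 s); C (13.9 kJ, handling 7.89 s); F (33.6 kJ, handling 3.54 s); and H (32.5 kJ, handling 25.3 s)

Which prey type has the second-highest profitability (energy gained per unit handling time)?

In descending order of E/h:
F: 33.6/3.54 = 9.49 kJ/s
C: 13.9/7.89 = 1.76 kJ/s
B: 36.2/24 = 1.51 kJ/s
H: 32.5/25.3 = 1.28 kJ/s

C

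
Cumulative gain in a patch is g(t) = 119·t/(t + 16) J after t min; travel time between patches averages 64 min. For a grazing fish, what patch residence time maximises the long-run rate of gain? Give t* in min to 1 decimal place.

32.0 min

Maximise g(t)/(T+t): set derivative to zero → g'(t)(T+t) = g(t).
g'(t) = 119·16/(t + 16)². Setting 119·16/(t+16)² = 119t/[(t+16)(64+t)] gives 16(64+t) = t(t+16), so t² = 16×64 = 1024.
t* = √1024 = 32 min.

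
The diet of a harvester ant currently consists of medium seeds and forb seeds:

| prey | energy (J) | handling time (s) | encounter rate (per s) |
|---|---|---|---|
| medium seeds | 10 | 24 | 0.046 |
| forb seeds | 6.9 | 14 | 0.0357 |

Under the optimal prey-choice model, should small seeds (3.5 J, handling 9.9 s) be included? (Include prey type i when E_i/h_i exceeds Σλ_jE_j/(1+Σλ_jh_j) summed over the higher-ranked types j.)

Intake rate on the current diet: R = (0.046×10 + 0.0357×6.9) / (1 + 0.046×24 + 0.0357×14) = 0.7063/2.604 = 0.2713 J/s.
Profitability of small seeds: 3.5/9.9 = 0.3535 J/s.
0.3535 > 0.2713, so adding small seeds raises the average — include it.

Yes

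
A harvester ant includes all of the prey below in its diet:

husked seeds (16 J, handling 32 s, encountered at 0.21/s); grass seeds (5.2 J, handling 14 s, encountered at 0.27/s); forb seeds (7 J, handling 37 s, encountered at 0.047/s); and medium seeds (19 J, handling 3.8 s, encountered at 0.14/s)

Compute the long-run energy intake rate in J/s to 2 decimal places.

R = (0.21×16 + 0.27×5.2 + 0.047×7 + 0.14×19) / (1 + 0.21×32 + 0.27×14 + 0.047×37 + 0.14×3.8) = 7.753/13.77 = 0.563 J/s.

0.56 J/s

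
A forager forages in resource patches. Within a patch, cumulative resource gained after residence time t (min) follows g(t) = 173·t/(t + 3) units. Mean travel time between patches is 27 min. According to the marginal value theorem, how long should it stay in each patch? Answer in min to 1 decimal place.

By the marginal value theorem, leave when the instantaneous gain rate g'(t) equals the habitat-wide average g(t)/(T + t).
g'(t) = 173·3/(t + 3)². Setting 173·3/(t+3)² = 173t/[(t+3)(27+t)] gives 3(27+t) = t(t+3), so t² = 3×27 = 81.
t* = √81 = 9 min.

9.0 min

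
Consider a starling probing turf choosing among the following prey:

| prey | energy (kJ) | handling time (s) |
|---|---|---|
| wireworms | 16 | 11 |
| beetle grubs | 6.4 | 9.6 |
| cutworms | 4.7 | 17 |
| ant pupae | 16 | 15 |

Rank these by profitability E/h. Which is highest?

Profitability E/h (kJ/s): wireworms = 16/11 = 1.45, beetle grubs = 6.4/9.6 = 0.667, cutworms = 4.7/17 = 0.276, ant pupae = 16/15 = 1.07.
Ranked: wireworms > ant pupae > beetle grubs > cutworms.

wireworms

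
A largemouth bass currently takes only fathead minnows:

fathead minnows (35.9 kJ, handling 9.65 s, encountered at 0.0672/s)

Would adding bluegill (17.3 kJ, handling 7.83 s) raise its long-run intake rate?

Current rate: (0.0672×35.9)/(1 + 0.0672×9.65) = 1.463 kJ/s.
bluegill: E/h = 17.3/7.83 = 2.209 kJ/s.
2.209 > 1.463, so adding bluegill raises the average — include it.

Yes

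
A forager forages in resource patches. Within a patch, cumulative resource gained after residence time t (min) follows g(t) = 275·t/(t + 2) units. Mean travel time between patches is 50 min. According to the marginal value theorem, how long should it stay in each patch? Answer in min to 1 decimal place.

By the marginal value theorem, leave when the instantaneous gain rate g'(t) equals the habitat-wide average g(t)/(T + t).
g'(t) = 275·2/(t + 2)². Setting 275·2/(t+2)² = 275t/[(t+2)(50+t)] gives 2(50+t) = t(t+2), so t² = 2×50 = 100.
t* = √100 = 10 min.

10.0 min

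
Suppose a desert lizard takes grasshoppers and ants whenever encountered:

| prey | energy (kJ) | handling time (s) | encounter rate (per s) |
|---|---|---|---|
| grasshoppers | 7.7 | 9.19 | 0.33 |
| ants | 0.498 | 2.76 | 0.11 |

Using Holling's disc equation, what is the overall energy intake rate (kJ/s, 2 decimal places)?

R = (0.33×7.7 + 0.11×0.498) / (1 + 0.33×9.19 + 0.11×2.76) = 2.596/4.336 = 0.5986 kJ/s.

0.60 kJ/s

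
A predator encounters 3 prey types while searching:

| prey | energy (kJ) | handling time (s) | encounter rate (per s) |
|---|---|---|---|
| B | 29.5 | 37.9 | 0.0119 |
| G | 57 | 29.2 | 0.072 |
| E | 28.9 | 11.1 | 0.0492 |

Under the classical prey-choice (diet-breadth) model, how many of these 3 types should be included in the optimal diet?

Profitabilities (E/h, kJ/s): E 2.6, G 1.95, B 0.778. Add prey in this order while the next type's profitability exceeds the intake rate on those already taken.
Rate on top 1: 0.9196. G: 1.95 > 0.9196 → include.
Rate on top 2: 1.515. B: 0.778 < 1.515 → exclude; stop.
Optimal diet: E, G — 2 of 3 types.

2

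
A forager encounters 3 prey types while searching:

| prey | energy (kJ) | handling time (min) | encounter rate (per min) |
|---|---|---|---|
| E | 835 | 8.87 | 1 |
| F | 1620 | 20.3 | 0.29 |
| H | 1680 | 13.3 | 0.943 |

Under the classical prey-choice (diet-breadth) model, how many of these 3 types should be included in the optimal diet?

1

E/h in descending order: H 126, E 94.1, F 79.8 kJ/min. The optimal diet is the largest prefix of this list for which every included type satisfies E_i/h_i > R on the types above it.
Rate on top 1: 117. E: 94.1 < 117 → exclude; stop.
Optimal diet: H — 1 of 3 types.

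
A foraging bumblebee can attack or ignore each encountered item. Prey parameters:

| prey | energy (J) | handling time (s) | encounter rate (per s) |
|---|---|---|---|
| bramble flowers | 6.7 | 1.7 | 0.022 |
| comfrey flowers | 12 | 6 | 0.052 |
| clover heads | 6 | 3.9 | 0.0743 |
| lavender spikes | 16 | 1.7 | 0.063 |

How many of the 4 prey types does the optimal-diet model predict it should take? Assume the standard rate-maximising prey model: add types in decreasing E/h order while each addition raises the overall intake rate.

4

E/h in descending order: lavender spikes 9.41, bramble flowers 3.94, comfrey flowers 2, clover heads 1.54 J/s. The optimal diet is the largest prefix of this list for which every included type satisfies E_i/h_i > R on the types above it.
Rate on top 1: 0.9105. bramble flowers: 3.94 > 0.9105 → include.
Rate on top 2: 1.01. comfrey flowers: 2 > 1.01 → include.
Rate on top 3: 1.222. clover heads: 1.54 > 1.222 → include.
Optimal diet: lavender spikes, bramble flowers, comfrey flowers, clover heads — 4 of 4 types.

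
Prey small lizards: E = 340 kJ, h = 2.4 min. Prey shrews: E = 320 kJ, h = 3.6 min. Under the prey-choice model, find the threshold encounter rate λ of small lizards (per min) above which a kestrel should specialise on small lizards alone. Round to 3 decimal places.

The zero-one rule: include shrews iff E₂/h₂ > λE₁/(1+λh₁). Equality gives the switch point.
λE₁h₂ = E₂ + λE₂h₁ ⇒ λ = E₂/(E₁h₂ − E₂h₁) = 320/(1224 − 768) = 0.7018 per min.

0.702 per min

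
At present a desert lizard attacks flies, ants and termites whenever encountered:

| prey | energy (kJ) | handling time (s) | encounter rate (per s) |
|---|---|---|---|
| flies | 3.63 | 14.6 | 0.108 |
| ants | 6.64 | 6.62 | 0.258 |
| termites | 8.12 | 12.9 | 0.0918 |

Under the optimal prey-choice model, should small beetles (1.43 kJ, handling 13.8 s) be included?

Intake rate on the current diet: R = (0.108×3.63 + 0.258×6.64 + 0.0918×8.12) / (1 + 0.108×14.6 + 0.258×6.62 + 0.0918×12.9) = 2.851/5.469 = 0.5212 kJ/s.
Profitability of small beetles: 1.43/13.8 = 0.1036 kJ/s.
0.1036 < 0.5212, so adding small beetles would lower the average — exclude it.

No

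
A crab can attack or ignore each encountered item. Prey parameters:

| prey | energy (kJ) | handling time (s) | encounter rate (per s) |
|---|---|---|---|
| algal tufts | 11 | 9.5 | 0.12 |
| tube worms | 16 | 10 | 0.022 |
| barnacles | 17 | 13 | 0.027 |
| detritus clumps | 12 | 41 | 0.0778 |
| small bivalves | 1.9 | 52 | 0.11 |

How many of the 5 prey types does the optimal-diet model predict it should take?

E/h in descending order: tube worms 1.6, barnacles 1.31, algal tufts 1.16, detritus clumps 0.293, small bivalves 0.0365 kJ/s. The optimal diet is the largest prefix of this list for which every included type satisfies E_i/h_i > R on the types above it.
Rate on top 1: 0.2885. barnacles: 1.31 > 0.2885 → include.
Rate on top 2: 0.5162. algal tufts: 1.16 > 0.5162 → include.
Rate on top 3: 0.7861. detritus clumps: 0.293 < 0.7861 → exclude; stop.
Optimal diet: tube worms, barnacles, algal tufts — 3 of 5 types.

3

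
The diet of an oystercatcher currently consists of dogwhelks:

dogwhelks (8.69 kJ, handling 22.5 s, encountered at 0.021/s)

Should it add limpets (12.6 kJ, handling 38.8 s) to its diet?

Yes

Intake rate on the current diet: R = (0.021×8.69) / (1 + 0.021×22.5) = 0.1825/1.473 = 0.1239 kJ/s.
limpets: E/h = 12.6/38.8 = 0.3247 kJ/s.
0.3247 > 0.1239, so adding limpets raises the average — include it.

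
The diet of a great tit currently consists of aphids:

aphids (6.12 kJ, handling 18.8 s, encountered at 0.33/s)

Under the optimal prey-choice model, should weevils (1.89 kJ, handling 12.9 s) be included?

No

Current rate: (0.33×6.12)/(1 + 0.33×18.8) = 0.2803 kJ/s.
Profitability of weevils: 1.89/12.9 = 0.1465 kJ/s.
0.1465 < 0.2803, so adding weevils would lower the average — exclude it.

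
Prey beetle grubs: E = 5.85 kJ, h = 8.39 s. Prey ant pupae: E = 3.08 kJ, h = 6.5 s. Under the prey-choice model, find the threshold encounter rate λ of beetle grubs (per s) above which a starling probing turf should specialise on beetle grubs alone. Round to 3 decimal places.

Drop ant pupae once their profitability E₂/h₂ falls below the rate achievable on beetle grubs alone: E₂/h₂ = λE₁/(1 + λh₁).
Solve for λ: λE₁h₂ = E₂(1 + λh₁) → λ(E₁h₂ − E₂h₁) = E₂ → λ = E₂/(E₁h₂ − E₂h₁).
λ = 3.08/(5.85×6.5 − 3.08×8.39) = 3.08/12.18 = 0.2528 per s.

0.253 per s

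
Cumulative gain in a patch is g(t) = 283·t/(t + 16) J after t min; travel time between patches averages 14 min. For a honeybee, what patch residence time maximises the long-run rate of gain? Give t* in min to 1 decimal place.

15.0 min

By the marginal value theorem, leave when the instantaneous gain rate g'(t) equals the habitat-wide average g(t)/(T + t).
g'(t) = 283·16/(t + 16)². Setting 283·16/(t+16)² = 283t/[(t+16)(14+t)] gives 16(14+t) = t(t+16), so t² = 16×14 = 224.
t* = √224 = 14.97 min.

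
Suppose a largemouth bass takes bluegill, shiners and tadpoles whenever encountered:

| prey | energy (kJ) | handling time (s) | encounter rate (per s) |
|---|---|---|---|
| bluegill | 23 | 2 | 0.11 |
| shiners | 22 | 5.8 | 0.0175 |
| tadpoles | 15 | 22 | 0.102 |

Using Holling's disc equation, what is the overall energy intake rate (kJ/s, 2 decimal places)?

1.25 kJ/s

R = Σλ_iE_i / (1 + Σλ_ih_i)
Numerator: 0.11×23 + 0.0175×22 + 0.102×15 = 4.445
Denominator: 1 + 0.11×2 + 0.0175×5.8 + 0.102×22 = 3.565
R = 4.445/3.565 = 1.247 kJ/s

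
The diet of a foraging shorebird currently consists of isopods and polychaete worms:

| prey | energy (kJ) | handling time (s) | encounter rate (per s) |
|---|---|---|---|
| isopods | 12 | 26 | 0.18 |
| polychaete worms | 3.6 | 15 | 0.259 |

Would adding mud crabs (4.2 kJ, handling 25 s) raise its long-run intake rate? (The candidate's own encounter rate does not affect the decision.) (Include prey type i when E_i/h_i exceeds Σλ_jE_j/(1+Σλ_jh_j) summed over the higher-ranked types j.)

Current rate: (0.18×12 + 0.259×3.6)/(1 + 0.18×26 + 0.259×15) = 0.3233 kJ/s.
mud crabs: E/h = 4.2/25 = 0.168 kJ/s.
0.168 < 0.3233, so adding mud crabs would lower the average — exclude it.

No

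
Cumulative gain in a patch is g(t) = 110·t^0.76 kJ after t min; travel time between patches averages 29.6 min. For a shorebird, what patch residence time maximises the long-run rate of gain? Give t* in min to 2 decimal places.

Maximise g(t)/(T+t): set derivative to zero → g'(t)(T+t) = g(t).
g'(t) = 0.76·110·t^-0.24. Setting 0.76·110·t^-0.24 = 110·t^0.76/(29.6+t) gives 0.76(29.6+t) = t, so 0.24·t = 0.76×29.6.
t* = 0.76×29.6/0.24 = 93.73 min.

93.73 min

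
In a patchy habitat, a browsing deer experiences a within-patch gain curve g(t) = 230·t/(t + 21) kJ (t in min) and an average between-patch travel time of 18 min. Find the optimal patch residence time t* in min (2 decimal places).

19.44 min

Maximise g(t)/(T+t): set derivative to zero → g'(t)(T+t) = g(t).
g'(t) = 230·21/(t + 21)². Setting 230·21/(t+21)² = 230t/[(t+21)(18+t)] gives 21(18+t) = t(t+21), so t² = 21×18 = 378.
t* = √378 = 19.44 min.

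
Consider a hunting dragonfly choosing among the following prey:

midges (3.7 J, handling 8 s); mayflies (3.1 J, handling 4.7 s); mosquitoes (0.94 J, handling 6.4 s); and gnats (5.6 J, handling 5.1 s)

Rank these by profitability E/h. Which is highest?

In descending order of E/h:
gnats: 5.6/5.1 = 1.1 J/s
mayflies: 3.1/4.7 = 0.66 J/s
midges: 3.7/8 = 0.463 J/s
mosquitoes: 0.94/6.4 = 0.147 J/s

gnats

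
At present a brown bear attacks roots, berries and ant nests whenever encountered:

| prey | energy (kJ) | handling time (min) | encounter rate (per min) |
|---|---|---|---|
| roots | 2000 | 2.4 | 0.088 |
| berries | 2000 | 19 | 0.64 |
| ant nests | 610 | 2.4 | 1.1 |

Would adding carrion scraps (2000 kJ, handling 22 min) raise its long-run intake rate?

Current rate: (0.088×2000 + 0.64×2000 + 1.1×610)/(1 + 0.088×2.4 + 0.64×19 + 1.1×2.4) = 132.8 kJ/min.
carrion scraps: E/h = 2000/22 = 90.91 kJ/min.
Since 90.91 < R, time spent handling carrion scraps is better spent searching.

No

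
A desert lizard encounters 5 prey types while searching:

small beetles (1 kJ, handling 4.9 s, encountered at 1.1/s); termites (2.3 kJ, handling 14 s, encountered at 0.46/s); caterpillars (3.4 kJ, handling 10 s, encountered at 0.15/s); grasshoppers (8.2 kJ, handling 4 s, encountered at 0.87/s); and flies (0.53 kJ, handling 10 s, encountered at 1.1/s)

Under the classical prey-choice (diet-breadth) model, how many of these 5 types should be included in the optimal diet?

1

E/h in descending order: grasshoppers 2.05, caterpillars 0.34, small beetles 0.204, termites 0.164, flies 0.053 kJ/s. The optimal diet is the largest prefix of this list for which every included type satisfies E_i/h_i > R on the types above it.
Rate on top 1: 1.592. caterpillars: 0.34 < 1.592 → exclude; stop.
Optimal diet: grasshoppers — 1 of 5 types.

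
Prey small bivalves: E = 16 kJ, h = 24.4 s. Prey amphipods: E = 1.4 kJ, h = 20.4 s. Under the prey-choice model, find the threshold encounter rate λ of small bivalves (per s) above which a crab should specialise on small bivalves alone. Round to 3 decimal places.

Drop amphipods once their profitability E₂/h₂ falls below the rate achievable on small bivalves alone: E₂/h₂ = λE₁/(1 + λh₁).
Solve for λ: λE₁h₂ = E₂(1 + λh₁) → λ(E₁h₂ − E₂h₁) = E₂ → λ = E₂/(E₁h₂ − E₂h₁).
λ = 1.4/(16×20.4 − 1.4×24.4) = 1.4/292.2 = 0.004791 per s.

0.005 per s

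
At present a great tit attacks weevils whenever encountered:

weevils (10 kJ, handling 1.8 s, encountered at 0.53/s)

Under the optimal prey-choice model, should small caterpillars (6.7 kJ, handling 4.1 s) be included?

No

On weevils alone, R = ΣλE/(1+Σλh) = 5.3/1.954 = 2.712 kJ/s.
Profitability of small caterpillars: 6.7/4.1 = 1.634 kJ/s.
1.634 < 2.712, so adding small caterpillars would lower the average — exclude it.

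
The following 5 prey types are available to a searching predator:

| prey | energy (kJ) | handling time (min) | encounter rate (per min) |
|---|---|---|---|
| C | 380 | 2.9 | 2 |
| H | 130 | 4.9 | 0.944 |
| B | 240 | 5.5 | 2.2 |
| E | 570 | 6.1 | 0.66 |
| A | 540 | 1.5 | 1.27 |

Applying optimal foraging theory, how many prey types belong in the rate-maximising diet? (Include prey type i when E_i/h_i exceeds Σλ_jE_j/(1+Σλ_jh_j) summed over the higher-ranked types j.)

Profitabilities (E/h, kJ/min): A 360, C 131, E 93.4, B 43.6, H 26.5. Add prey in this order while the next type's profitability exceeds the intake rate on those already taken.
Rate on top 1: 236.1. C: 131 < 236.1 → exclude; stop.
Optimal diet: A — 1 of 5 types.

1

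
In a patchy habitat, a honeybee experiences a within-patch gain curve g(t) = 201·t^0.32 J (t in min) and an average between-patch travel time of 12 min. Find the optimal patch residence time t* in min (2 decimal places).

Optimal t* satisfies g'(t*) = g(t*)/(T + t*).
g'(t) = 0.32·201·t^-0.68. Setting 0.32·201·t^-0.68 = 201·t^0.32/(12+t) gives 0.32(12+t) = t, so 0.68·t = 0.32×12.
t* = 0.32×12/0.68 = 5.647 min.

5.65 min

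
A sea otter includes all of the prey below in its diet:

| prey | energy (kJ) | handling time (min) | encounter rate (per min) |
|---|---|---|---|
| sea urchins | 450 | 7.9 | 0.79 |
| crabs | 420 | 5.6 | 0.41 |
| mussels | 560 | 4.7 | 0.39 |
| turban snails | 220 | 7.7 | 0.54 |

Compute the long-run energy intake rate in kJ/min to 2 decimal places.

R = (0.79×450 + 0.41×420 + 0.39×560 + 0.54×220) / (1 + 0.79×7.9 + 0.41×5.6 + 0.39×4.7 + 0.54×7.7) = 864.9/15.53 = 55.7 kJ/min.

55.70 kJ/min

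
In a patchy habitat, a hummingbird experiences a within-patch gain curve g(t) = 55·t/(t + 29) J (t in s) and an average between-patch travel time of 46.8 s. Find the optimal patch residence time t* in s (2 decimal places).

36.84 s

Maximise g(t)/(T+t): set derivative to zero → g'(t)(T+t) = g(t).
g'(t) = 55·29/(t + 29)². Setting 55·29/(t+29)² = 55t/[(t+29)(46.8+t)] gives 29(46.8+t) = t(t+29), so t² = 29×46.8 = 1357.
t* = √1357 = 36.84 s.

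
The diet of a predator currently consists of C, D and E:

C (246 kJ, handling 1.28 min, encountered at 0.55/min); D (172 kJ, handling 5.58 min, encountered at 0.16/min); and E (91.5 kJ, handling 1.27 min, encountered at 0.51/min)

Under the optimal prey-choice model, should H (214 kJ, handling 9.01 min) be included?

No

Current rate: (0.55×246 + 0.16×172 + 0.51×91.5)/(1 + 0.55×1.28 + 0.16×5.58 + 0.51×1.27) = 64.57 kJ/min.
H: E/h = 214/9.01 = 23.75 kJ/min.
23.75 < 64.57, so adding H would lower the average — exclude it.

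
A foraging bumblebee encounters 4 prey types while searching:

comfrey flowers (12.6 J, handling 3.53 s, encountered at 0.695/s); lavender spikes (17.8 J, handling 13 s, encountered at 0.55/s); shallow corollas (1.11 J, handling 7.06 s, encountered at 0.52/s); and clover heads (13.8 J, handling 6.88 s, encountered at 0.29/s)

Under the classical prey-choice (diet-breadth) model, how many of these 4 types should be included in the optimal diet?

Rank by E/h (J/s): comfrey flowers 3.57, clover heads 2.01, lavender spikes 1.37, shallow corollas 0.157. Include each in turn until the next type's E/h falls below the running intake rate.
Rate on top 1: 2.536. clover heads: 2.01 < 2.536 → exclude; stop.
Optimal diet: comfrey flowers — 1 of 4 types.

1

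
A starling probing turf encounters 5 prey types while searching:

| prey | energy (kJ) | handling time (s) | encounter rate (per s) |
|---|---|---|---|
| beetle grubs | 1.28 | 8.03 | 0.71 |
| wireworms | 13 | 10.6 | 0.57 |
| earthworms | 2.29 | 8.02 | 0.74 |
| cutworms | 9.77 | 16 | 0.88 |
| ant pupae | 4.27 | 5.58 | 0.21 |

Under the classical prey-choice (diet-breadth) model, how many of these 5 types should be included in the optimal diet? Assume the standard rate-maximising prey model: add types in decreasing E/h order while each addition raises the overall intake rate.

E/h in descending order: wireworms 1.23, ant pupae 0.765, cutworms 0.611, earthworms 0.286, beetle grubs 0.159 kJ/s. The optimal diet is the largest prefix of this list for which every included type satisfies E_i/h_i > R on the types above it.
Rate on top 1: 1.052. ant pupae: 0.765 < 1.052 → exclude; stop.
Optimal diet: wireworms — 1 of 5 types.

1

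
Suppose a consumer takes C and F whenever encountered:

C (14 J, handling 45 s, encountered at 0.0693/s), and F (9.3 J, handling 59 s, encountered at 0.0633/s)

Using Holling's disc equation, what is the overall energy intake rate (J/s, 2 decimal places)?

0.20 J/s

Energy encountered per unit search time: 0.0693×14 + 0.0633×9.3 = 1.559 J/s.
Handling time per unit search time: 0.0693×45 + 0.0633×59 = 6.853.
Rate = 1.559/(1 + 6.853) = 0.1985 J/s.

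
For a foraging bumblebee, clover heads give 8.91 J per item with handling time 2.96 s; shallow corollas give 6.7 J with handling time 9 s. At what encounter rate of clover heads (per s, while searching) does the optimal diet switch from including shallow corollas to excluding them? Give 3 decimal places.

0.111 per s

Drop shallow corollas once their profitability E₂/h₂ falls below the rate achievable on clover heads alone: E₂/h₂ = λE₁/(1 + λh₁).
Solve for λ: λE₁h₂ = E₂(1 + λh₁) → λ(E₁h₂ − E₂h₁) = E₂ → λ = E₂/(E₁h₂ − E₂h₁).
λ = 6.7/(8.91×9 − 6.7×2.96) = 6.7/60.36 = 0.111 per s.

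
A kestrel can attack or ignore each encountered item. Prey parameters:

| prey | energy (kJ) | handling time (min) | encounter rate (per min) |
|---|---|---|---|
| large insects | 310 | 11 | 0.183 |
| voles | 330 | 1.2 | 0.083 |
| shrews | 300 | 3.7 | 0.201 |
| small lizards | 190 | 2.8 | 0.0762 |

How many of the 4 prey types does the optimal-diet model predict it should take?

E/h in descending order: voles 275, shrews 81.1, small lizards 67.9, large insects 28.2 kJ/min. The optimal diet is the largest prefix of this list for which every included type satisfies E_i/h_i > R on the types above it.
Rate on top 1: 24.91. shrews: 81.1 > 24.91 → include.
Rate on top 2: 47.57. small lizards: 67.9 > 47.57 → include.
Rate on top 3: 49.68. large insects: 28.2 < 49.68 → exclude; stop.
Optimal diet: voles, shrews, small lizards — 3 of 4 types.

3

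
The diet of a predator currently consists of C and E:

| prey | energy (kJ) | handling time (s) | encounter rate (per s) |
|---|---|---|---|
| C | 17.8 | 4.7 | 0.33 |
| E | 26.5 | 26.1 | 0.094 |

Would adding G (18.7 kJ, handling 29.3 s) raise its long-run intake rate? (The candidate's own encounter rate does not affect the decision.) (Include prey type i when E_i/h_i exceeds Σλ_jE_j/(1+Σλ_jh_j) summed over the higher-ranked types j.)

Current rate: (0.33×17.8 + 0.094×26.5)/(1 + 0.33×4.7 + 0.094×26.1) = 1.672 kJ/s.
G: E/h = 18.7/29.3 = 0.6382 kJ/s.
Since 0.6382 < R, time spent handling G is better spent searching.

No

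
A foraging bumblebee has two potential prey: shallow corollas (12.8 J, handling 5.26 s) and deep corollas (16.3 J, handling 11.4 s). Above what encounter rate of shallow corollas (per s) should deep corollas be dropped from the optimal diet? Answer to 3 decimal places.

Drop deep corollas once their profitability E₂/h₂ falls below the rate achievable on shallow corollas alone: E₂/h₂ = λE₁/(1 + λh₁).
Solve for λ: λE₁h₂ = E₂(1 + λh₁) → λ(E₁h₂ − E₂h₁) = E₂ → λ = E₂/(E₁h₂ − E₂h₁).
λ = 16.3/(12.8×11.4 − 16.3×5.26) = 16.3/60.18 = 0.2708 per s.

0.271 per s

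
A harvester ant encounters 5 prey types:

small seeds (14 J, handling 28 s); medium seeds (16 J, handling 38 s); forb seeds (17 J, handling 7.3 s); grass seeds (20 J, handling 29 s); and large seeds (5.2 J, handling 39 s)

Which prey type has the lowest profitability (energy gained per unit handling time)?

Profitability E/h (J/s): small seeds = 14/28 = 0.5, medium seeds = 16/38 = 0.421, forb seeds = 17/7.3 = 2.33, grass seeds = 20/29 = 0.69, large seeds = 5.2/39 = 0.133.
Ranked: forb seeds > grass seeds > small seeds > medium seeds > large seeds.

large seeds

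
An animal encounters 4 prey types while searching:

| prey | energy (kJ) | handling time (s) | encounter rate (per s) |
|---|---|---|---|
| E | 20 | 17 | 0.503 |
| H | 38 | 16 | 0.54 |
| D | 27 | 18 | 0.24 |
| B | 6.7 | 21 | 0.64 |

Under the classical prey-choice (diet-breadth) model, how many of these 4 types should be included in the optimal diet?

E/h in descending order: H 2.38, D 1.5, E 1.18, B 0.319 kJ/s. The optimal diet is the largest prefix of this list for which every included type satisfies E_i/h_i > R on the types above it.
Rate on top 1: 2.129. D: 1.5 < 2.129 → exclude; stop.
Optimal diet: H — 1 of 4 types.

1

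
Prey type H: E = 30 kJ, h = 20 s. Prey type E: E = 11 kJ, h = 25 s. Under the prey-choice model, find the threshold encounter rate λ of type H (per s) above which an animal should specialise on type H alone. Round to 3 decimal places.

0.021 per s

The zero-one rule: include type E iff E₂/h₂ > λE₁/(1+λh₁). Equality gives the switch point.
λE₁h₂ = E₂ + λE₂h₁ ⇒ λ = E₂/(E₁h₂ − E₂h₁) = 11/(750 − 220) = 0.02075 per s.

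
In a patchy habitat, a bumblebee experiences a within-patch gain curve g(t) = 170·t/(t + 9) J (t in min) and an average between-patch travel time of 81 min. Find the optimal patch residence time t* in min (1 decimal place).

Optimal t* satisfies g'(t*) = g(t*)/(T + t*).
g'(t) = 170·9/(t + 9)². Setting 170·9/(t+9)² = 170t/[(t+9)(81+t)] gives 9(81+t) = t(t+9), so t² = 9×81 = 729.
t* = √729 = 27 min.

27.0 min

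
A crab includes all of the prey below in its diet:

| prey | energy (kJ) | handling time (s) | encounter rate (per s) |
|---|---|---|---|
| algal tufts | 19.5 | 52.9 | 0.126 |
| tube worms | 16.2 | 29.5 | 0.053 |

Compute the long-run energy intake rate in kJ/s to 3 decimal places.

0.359 kJ/s

R = Σλ_iE_i / (1 + Σλ_ih_i)
Numerator: 0.126×19.5 + 0.053×16.2 = 3.316
Denominator: 1 + 0.126×52.9 + 0.053×29.5 = 9.229
R = 3.316/9.229 = 0.3593 kJ/s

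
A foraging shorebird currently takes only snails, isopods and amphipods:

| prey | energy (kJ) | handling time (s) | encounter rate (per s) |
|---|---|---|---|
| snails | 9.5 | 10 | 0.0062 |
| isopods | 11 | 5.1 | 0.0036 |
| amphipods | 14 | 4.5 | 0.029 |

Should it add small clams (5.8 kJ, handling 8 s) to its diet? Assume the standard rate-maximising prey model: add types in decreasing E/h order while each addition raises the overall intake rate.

Current rate: (0.0062×9.5 + 0.0036×11 + 0.029×14)/(1 + 0.0062×10 + 0.0036×5.1 + 0.029×4.5) = 0.4166 kJ/s.
small clams: E/h = 5.8/8 = 0.725 kJ/s.
Since 0.725 > R, including small clams increases the long-run rate.

Yes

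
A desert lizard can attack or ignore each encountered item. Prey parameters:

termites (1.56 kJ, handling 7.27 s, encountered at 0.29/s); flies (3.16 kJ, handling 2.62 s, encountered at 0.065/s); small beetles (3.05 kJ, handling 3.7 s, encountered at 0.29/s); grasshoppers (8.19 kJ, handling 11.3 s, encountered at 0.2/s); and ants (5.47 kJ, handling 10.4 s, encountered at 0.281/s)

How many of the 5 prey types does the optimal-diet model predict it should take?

3

Profitabilities (E/h, kJ/s): flies 1.21, small beetles 0.824, grasshoppers 0.725, ants 0.526, termites 0.215. Add prey in this order while the next type's profitability exceeds the intake rate on those already taken.
Rate on top 1: 0.1755. small beetles: 0.824 > 0.1755 → include.
Rate on top 2: 0.4858. grasshoppers: 0.725 > 0.4858 → include.
Rate on top 3: 0.6058. ants: 0.526 < 0.6058 → exclude; stop.
Optimal diet: flies, small beetles, grasshoppers — 3 of 5 types.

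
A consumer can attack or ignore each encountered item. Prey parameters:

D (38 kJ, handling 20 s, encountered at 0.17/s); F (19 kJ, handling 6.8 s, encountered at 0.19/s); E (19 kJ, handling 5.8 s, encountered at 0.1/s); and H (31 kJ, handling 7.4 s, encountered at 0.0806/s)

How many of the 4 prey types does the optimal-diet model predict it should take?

Rank by E/h (kJ/s): H 4.19, E 3.28, F 2.79, D 1.9. Include each in turn until the next type's E/h falls below the running intake rate.
Rate on top 1: 1.565. E: 3.28 > 1.565 → include.
Rate on top 2: 2.021. F: 2.79 > 2.021 → include.
Rate on top 3: 2.309. D: 1.9 < 2.309 → exclude; stop.
Optimal diet: H, E, F — 3 of 4 types.

3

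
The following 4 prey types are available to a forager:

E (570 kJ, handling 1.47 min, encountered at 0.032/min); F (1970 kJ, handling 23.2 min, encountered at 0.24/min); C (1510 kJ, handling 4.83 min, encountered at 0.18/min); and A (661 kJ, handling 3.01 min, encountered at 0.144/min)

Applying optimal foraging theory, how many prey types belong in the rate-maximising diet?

3

Profitabilities (E/h, kJ/min): E 388, C 313, A 220, F 84.9. Add prey in this order while the next type's profitability exceeds the intake rate on those already taken.
Rate on top 1: 17.42. C: 313 > 17.42 → include.
Rate on top 2: 151.3. A: 220 > 151.3 → include.
Rate on top 3: 163.9. F: 84.9 < 163.9 → exclude; stop.
Optimal diet: E, C, A — 3 of 4 types.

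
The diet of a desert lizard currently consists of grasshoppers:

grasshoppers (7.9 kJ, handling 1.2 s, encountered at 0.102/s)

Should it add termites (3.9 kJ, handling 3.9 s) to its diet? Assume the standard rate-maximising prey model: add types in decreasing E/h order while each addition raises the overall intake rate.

Yes

On grasshoppers alone, R = ΣλE/(1+Σλh) = 0.8058/1.122 = 0.7179 kJ/s.
Profitability of termites: 3.9/3.9 = 1 kJ/s.
Since 1 > R, including termites increases the long-run rate.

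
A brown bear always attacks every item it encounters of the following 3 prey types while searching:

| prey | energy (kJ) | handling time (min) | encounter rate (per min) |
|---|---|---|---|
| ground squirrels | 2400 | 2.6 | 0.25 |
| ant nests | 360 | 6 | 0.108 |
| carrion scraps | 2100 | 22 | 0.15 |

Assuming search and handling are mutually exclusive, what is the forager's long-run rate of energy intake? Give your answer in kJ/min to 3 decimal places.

170.397 kJ/min

R = Σλ_iE_i / (1 + Σλ_ih_i)
Numerator: 0.25×2400 + 0.108×360 + 0.15×2100 = 953.9
Denominator: 1 + 0.25×2.6 + 0.108×6 + 0.15×22 = 5.598
R = 953.9/5.598 = 170.4 kJ/min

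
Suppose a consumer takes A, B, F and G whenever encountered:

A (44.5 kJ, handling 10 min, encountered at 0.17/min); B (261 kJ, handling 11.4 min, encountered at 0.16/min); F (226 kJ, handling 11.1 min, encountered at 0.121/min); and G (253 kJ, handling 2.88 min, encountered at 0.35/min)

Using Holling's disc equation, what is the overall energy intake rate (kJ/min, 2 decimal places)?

Energy encountered per unit search time: 0.17×44.5 + 0.16×261 + 0.121×226 + 0.35×253 = 165.2 kJ/min.
Handling time per unit search time: 0.17×10 + 0.16×11.4 + 0.121×11.1 + 0.35×2.88 = 5.875.
Rate = 165.2/(1 + 5.875) = 24.03 kJ/min.

24.03 kJ/min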